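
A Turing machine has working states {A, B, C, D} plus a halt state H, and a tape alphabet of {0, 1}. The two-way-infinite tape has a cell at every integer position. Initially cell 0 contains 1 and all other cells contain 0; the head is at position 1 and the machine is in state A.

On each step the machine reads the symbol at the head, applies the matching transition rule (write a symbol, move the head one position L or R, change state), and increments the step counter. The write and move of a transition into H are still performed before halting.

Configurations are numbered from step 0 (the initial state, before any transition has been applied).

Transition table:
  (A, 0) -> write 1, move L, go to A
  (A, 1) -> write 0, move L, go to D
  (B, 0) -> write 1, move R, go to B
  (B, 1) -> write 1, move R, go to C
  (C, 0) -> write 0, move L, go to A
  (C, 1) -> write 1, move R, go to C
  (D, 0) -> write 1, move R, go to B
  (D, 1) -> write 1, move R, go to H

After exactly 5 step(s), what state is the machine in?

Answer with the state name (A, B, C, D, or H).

Answer: C

Derivation:
Step 1: in state A at pos 1, read 0 -> (A,0)->write 1,move L,goto A. Now: state=A, head=0, tape[-1..2]=0110 (head:  ^)
Step 2: in state A at pos 0, read 1 -> (A,1)->write 0,move L,goto D. Now: state=D, head=-1, tape[-2..2]=00010 (head:  ^)
Step 3: in state D at pos -1, read 0 -> (D,0)->write 1,move R,goto B. Now: state=B, head=0, tape[-2..2]=01010 (head:   ^)
Step 4: in state B at pos 0, read 0 -> (B,0)->write 1,move R,goto B. Now: state=B, head=1, tape[-2..2]=01110 (head:    ^)
Step 5: in state B at pos 1, read 1 -> (B,1)->write 1,move R,goto C. Now: state=C, head=2, tape[-2..3]=011100 (head:     ^)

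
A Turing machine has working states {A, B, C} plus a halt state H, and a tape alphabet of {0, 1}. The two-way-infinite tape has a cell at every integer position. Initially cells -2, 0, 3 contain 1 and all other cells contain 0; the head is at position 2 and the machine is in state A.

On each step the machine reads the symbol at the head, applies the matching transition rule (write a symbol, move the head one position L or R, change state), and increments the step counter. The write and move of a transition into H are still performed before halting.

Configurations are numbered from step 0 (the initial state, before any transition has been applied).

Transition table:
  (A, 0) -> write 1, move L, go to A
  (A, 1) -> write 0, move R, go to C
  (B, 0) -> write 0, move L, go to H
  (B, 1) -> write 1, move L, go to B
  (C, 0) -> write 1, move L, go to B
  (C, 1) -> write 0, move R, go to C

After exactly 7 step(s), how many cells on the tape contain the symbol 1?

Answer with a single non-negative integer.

Step 1: in state A at pos 2, read 0 -> (A,0)->write 1,move L,goto A. Now: state=A, head=1, tape[-3..4]=01010110 (head:     ^)
Step 2: in state A at pos 1, read 0 -> (A,0)->write 1,move L,goto A. Now: state=A, head=0, tape[-3..4]=01011110 (head:    ^)
Step 3: in state A at pos 0, read 1 -> (A,1)->write 0,move R,goto C. Now: state=C, head=1, tape[-3..4]=01001110 (head:     ^)
Step 4: in state C at pos 1, read 1 -> (C,1)->write 0,move R,goto C. Now: state=C, head=2, tape[-3..4]=01000110 (head:      ^)
Step 5: in state C at pos 2, read 1 -> (C,1)->write 0,move R,goto C. Now: state=C, head=3, tape[-3..4]=01000010 (head:       ^)
Step 6: in state C at pos 3, read 1 -> (C,1)->write 0,move R,goto C. Now: state=C, head=4, tape[-3..5]=010000000 (head:        ^)
Step 7: in state C at pos 4, read 0 -> (C,0)->write 1,move L,goto B. Now: state=B, head=3, tape[-3..5]=010000010 (head:       ^)
Cells containing 1 after step 7: {-2, 4} -> 2 cell(s)

Answer: 2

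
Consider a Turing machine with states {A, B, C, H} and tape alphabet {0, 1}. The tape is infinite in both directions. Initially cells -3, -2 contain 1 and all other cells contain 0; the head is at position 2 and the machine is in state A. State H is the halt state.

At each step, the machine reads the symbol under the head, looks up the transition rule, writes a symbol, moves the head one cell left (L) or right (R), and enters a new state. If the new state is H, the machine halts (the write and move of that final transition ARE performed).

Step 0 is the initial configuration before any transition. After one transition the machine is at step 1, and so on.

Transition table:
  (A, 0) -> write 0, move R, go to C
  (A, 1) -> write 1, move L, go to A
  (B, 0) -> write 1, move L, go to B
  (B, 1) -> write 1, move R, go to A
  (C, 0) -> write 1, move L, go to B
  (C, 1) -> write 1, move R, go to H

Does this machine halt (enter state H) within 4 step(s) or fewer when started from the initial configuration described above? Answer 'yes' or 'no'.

Step 1: in state A at pos 2, read 0 -> (A,0)->write 0,move R,goto C. Now: state=C, head=3, tape[-4..4]=011000000 (head:        ^)
Step 2: in state C at pos 3, read 0 -> (C,0)->write 1,move L,goto B. Now: state=B, head=2, tape[-4..4]=011000010 (head:       ^)
Step 3: in state B at pos 2, read 0 -> (B,0)->write 1,move L,goto B. Now: state=B, head=1, tape[-4..4]=011000110 (head:      ^)
Step 4: in state B at pos 1, read 0 -> (B,0)->write 1,move L,goto B. Now: state=B, head=0, tape[-4..4]=011001110 (head:     ^)
After 4 step(s): state = B (not H) -> not halted within 4 -> no

Answer: no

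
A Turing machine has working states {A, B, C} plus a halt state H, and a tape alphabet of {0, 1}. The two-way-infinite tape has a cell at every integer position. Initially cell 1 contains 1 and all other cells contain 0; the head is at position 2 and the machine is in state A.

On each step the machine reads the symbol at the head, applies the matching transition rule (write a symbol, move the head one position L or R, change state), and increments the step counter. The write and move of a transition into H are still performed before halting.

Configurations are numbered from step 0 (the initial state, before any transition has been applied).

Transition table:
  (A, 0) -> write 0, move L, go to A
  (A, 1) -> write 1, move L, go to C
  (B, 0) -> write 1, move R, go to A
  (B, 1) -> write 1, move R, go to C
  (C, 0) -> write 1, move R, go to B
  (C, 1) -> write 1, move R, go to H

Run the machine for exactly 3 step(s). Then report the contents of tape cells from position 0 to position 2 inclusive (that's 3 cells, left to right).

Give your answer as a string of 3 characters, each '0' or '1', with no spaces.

Answer: 110

Derivation:
Step 1: in state A at pos 2, read 0 -> (A,0)->write 0,move L,goto A. Now: state=A, head=1, tape[0..3]=0100 (head:  ^)
Step 2: in state A at pos 1, read 1 -> (A,1)->write 1,move L,goto C. Now: state=C, head=0, tape[-1..3]=00100 (head:  ^)
Step 3: in state C at pos 0, read 0 -> (C,0)->write 1,move R,goto B. Now: state=B, head=1, tape[-1..3]=01100 (head:   ^)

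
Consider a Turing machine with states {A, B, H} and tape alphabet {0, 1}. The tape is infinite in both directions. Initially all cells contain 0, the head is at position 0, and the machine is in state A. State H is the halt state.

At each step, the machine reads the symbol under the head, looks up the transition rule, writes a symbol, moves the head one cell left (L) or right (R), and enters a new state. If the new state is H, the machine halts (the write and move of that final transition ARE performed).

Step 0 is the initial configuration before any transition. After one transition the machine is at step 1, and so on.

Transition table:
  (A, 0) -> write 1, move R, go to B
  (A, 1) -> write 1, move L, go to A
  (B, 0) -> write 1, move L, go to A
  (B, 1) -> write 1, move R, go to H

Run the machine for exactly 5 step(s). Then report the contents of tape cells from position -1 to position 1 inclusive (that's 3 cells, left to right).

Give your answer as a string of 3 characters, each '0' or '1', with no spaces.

Answer: 111

Derivation:
Step 1: in state A at pos 0, read 0 -> (A,0)->write 1,move R,goto B. Now: state=B, head=1, tape[-1..2]=0100 (head:   ^)
Step 2: in state B at pos 1, read 0 -> (B,0)->write 1,move L,goto A. Now: state=A, head=0, tape[-1..2]=0110 (head:  ^)
Step 3: in state A at pos 0, read 1 -> (A,1)->write 1,move L,goto A. Now: state=A, head=-1, tape[-2..2]=00110 (head:  ^)
Step 4: in state A at pos -1, read 0 -> (A,0)->write 1,move R,goto B. Now: state=B, head=0, tape[-2..2]=01110 (head:   ^)
Step 5: in state B at pos 0, read 1 -> (B,1)->write 1,move R,goto H. Now: state=H, head=1, tape[-2..2]=01110 (head:    ^)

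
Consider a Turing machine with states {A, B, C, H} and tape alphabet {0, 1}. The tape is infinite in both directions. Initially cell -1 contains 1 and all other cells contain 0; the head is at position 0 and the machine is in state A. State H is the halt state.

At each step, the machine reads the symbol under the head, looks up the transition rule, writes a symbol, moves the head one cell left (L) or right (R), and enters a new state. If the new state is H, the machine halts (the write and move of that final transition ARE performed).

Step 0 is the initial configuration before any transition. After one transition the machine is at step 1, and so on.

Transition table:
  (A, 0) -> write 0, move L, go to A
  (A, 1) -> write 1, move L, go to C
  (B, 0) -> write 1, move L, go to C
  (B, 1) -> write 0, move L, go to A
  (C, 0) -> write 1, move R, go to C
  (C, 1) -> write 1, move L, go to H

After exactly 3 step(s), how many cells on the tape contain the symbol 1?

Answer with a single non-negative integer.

Answer: 2

Derivation:
Step 1: in state A at pos 0, read 0 -> (A,0)->write 0,move L,goto A. Now: state=A, head=-1, tape[-2..1]=0100 (head:  ^)
Step 2: in state A at pos -1, read 1 -> (A,1)->write 1,move L,goto C. Now: state=C, head=-2, tape[-3..1]=00100 (head:  ^)
Step 3: in state C at pos -2, read 0 -> (C,0)->write 1,move R,goto C. Now: state=C, head=-1, tape[-3..1]=01100 (head:   ^)
Cells containing 1 after step 3: {-2, -1} -> 2 cell(s)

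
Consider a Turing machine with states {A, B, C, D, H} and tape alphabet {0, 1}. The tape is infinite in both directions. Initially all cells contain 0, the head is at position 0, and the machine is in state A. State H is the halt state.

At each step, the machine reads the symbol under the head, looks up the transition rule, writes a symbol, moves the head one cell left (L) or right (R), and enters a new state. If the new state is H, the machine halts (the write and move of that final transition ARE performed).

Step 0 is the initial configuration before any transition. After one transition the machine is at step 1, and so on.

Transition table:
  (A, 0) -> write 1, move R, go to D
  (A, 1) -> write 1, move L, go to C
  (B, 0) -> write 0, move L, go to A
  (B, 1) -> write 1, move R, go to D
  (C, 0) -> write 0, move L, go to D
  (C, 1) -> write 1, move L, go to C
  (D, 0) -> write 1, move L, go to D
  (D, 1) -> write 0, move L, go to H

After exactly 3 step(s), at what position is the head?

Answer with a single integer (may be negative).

Answer: -1

Derivation:
Step 1: in state A at pos 0, read 0 -> (A,0)->write 1,move R,goto D. Now: state=D, head=1, tape[-1..2]=0100 (head:   ^)
Step 2: in state D at pos 1, read 0 -> (D,0)->write 1,move L,goto D. Now: state=D, head=0, tape[-1..2]=0110 (head:  ^)
Step 3: in state D at pos 0, read 1 -> (D,1)->write 0,move L,goto H. Now: state=H, head=-1, tape[-2..2]=00010 (head:  ^)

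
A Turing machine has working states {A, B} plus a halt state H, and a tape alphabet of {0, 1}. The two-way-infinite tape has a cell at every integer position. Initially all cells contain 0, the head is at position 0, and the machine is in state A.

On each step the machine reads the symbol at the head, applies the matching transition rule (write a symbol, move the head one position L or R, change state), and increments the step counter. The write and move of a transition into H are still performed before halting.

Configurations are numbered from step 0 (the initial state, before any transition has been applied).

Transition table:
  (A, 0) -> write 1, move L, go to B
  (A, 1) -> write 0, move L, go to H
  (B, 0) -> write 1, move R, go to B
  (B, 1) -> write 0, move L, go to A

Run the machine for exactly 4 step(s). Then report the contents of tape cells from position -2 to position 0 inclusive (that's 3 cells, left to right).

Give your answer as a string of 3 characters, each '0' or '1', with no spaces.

Answer: 000

Derivation:
Step 1: in state A at pos 0, read 0 -> (A,0)->write 1,move L,goto B. Now: state=B, head=-1, tape[-2..1]=0010 (head:  ^)
Step 2: in state B at pos -1, read 0 -> (B,0)->write 1,move R,goto B. Now: state=B, head=0, tape[-2..1]=0110 (head:   ^)
Step 3: in state B at pos 0, read 1 -> (B,1)->write 0,move L,goto A. Now: state=A, head=-1, tape[-2..1]=0100 (head:  ^)
Step 4: in state A at pos -1, read 1 -> (A,1)->write 0,move L,goto H. Now: state=H, head=-2, tape[-3..1]=00000 (head:  ^)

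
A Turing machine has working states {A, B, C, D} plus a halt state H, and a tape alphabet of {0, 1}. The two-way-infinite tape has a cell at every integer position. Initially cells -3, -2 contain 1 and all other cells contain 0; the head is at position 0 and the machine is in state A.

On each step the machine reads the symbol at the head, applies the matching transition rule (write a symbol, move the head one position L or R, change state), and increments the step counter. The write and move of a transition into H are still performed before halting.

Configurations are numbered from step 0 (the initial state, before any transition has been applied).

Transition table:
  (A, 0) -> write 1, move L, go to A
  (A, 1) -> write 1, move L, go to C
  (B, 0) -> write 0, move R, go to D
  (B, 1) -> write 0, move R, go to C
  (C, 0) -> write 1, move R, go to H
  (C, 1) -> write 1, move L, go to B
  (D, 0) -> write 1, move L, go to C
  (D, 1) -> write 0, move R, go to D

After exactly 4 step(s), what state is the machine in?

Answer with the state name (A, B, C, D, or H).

Step 1: in state A at pos 0, read 0 -> (A,0)->write 1,move L,goto A. Now: state=A, head=-1, tape[-4..1]=011010 (head:    ^)
Step 2: in state A at pos -1, read 0 -> (A,0)->write 1,move L,goto A. Now: state=A, head=-2, tape[-4..1]=011110 (head:   ^)
Step 3: in state A at pos -2, read 1 -> (A,1)->write 1,move L,goto C. Now: state=C, head=-3, tape[-4..1]=011110 (head:  ^)
Step 4: in state C at pos -3, read 1 -> (C,1)->write 1,move L,goto B. Now: state=B, head=-4, tape[-5..1]=0011110 (head:  ^)

Answer: B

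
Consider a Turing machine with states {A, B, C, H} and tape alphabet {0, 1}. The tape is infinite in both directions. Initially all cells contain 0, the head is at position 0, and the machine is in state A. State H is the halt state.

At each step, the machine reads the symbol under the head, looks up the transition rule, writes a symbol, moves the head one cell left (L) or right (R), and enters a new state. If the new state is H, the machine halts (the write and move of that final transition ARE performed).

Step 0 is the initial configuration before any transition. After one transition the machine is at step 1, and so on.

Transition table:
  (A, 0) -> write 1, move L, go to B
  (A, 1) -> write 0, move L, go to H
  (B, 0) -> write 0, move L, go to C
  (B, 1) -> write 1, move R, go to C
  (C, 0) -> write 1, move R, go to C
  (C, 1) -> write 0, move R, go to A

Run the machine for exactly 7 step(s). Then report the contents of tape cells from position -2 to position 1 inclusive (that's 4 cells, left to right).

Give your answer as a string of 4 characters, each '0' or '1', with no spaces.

Answer: 1101

Derivation:
Step 1: in state A at pos 0, read 0 -> (A,0)->write 1,move L,goto B. Now: state=B, head=-1, tape[-2..1]=0010 (head:  ^)
Step 2: in state B at pos -1, read 0 -> (B,0)->write 0,move L,goto C. Now: state=C, head=-2, tape[-3..1]=00010 (head:  ^)
Step 3: in state C at pos -2, read 0 -> (C,0)->write 1,move R,goto C. Now: state=C, head=-1, tape[-3..1]=01010 (head:   ^)
Step 4: in state C at pos -1, read 0 -> (C,0)->write 1,move R,goto C. Now: state=C, head=0, tape[-3..1]=01110 (head:    ^)
Step 5: in state C at pos 0, read 1 -> (C,1)->write 0,move R,goto A. Now: state=A, head=1, tape[-3..2]=011000 (head:     ^)
Step 6: in state A at pos 1, read 0 -> (A,0)->write 1,move L,goto B. Now: state=B, head=0, tape[-3..2]=011010 (head:    ^)
Step 7: in state B at pos 0, read 0 -> (B,0)->write 0,move L,goto C. Now: state=C, head=-1, tape[-3..2]=011010 (head:   ^)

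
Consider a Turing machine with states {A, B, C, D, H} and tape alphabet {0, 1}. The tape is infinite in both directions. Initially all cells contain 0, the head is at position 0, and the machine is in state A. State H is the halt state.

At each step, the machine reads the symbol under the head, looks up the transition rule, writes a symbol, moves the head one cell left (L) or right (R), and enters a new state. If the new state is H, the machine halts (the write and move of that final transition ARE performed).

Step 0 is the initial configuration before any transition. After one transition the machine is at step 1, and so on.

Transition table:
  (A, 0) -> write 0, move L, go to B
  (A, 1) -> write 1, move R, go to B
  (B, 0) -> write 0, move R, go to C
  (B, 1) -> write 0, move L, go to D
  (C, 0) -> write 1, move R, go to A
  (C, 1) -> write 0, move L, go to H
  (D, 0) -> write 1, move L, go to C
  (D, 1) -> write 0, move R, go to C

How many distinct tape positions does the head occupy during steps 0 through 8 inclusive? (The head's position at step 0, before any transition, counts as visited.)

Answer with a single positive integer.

Answer: 4

Derivation:
Step 1: in state A at pos 0, read 0 -> (A,0)->write 0,move L,goto B. Now: state=B, head=-1, tape[-2..1]=0000 (head:  ^)
Step 2: in state B at pos -1, read 0 -> (B,0)->write 0,move R,goto C. Now: state=C, head=0, tape[-2..1]=0000 (head:   ^)
Step 3: in state C at pos 0, read 0 -> (C,0)->write 1,move R,goto A. Now: state=A, head=1, tape[-2..2]=00100 (head:    ^)
Step 4: in state A at pos 1, read 0 -> (A,0)->write 0,move L,goto B. Now: state=B, head=0, tape[-2..2]=00100 (head:   ^)
Step 5: in state B at pos 0, read 1 -> (B,1)->write 0,move L,goto D. Now: state=D, head=-1, tape[-2..2]=00000 (head:  ^)
Step 6: in state D at pos -1, read 0 -> (D,0)->write 1,move L,goto C. Now: state=C, head=-2, tape[-3..2]=001000 (head:  ^)
Step 7: in state C at pos -2, read 0 -> (C,0)->write 1,move R,goto A. Now: state=A, head=-1, tape[-3..2]=011000 (head:   ^)
Step 8: in state A at pos -1, read 1 -> (A,1)->write 1,move R,goto B. Now: state=B, head=0, tape[-3..2]=011000 (head:    ^)
Head positions at steps 0..8: starting at 0, distinct positions visited = {-2, -1, 0, 1} -> 4 position(s)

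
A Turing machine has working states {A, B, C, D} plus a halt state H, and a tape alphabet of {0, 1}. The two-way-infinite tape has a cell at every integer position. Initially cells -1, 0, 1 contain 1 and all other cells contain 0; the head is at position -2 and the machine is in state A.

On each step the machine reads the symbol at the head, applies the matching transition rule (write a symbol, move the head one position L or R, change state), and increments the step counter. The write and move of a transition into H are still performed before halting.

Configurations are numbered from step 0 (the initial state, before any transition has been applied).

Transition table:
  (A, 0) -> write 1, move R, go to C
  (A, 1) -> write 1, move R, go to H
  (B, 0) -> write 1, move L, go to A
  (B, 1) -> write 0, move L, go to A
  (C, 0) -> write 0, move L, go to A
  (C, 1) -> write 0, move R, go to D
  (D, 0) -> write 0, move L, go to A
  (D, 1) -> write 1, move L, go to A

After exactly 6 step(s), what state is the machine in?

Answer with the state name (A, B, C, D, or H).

Step 1: in state A at pos -2, read 0 -> (A,0)->write 1,move R,goto C. Now: state=C, head=-1, tape[-3..2]=011110 (head:   ^)
Step 2: in state C at pos -1, read 1 -> (C,1)->write 0,move R,goto D. Now: state=D, head=0, tape[-3..2]=010110 (head:    ^)
Step 3: in state D at pos 0, read 1 -> (D,1)->write 1,move L,goto A. Now: state=A, head=-1, tape[-3..2]=010110 (head:   ^)
Step 4: in state A at pos -1, read 0 -> (A,0)->write 1,move R,goto C. Now: state=C, head=0, tape[-3..2]=011110 (head:    ^)
Step 5: in state C at pos 0, read 1 -> (C,1)->write 0,move R,goto D. Now: state=D, head=1, tape[-3..2]=011010 (head:     ^)
Step 6: in state D at pos 1, read 1 -> (D,1)->write 1,move L,goto A. Now: state=A, head=0, tape[-3..2]=011010 (head:    ^)

Answer: A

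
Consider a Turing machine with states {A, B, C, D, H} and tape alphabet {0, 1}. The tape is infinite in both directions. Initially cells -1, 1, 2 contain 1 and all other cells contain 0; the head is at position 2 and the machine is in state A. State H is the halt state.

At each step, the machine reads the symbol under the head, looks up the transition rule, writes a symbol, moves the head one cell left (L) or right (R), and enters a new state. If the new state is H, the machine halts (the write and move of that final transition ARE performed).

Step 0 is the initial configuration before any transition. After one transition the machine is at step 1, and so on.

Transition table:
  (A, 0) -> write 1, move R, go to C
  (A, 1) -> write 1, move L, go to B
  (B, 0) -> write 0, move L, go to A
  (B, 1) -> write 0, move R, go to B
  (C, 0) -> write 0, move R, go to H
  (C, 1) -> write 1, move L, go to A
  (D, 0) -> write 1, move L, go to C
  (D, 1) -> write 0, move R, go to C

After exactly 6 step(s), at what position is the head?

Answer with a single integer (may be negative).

Answer: 4

Derivation:
Step 1: in state A at pos 2, read 1 -> (A,1)->write 1,move L,goto B. Now: state=B, head=1, tape[-2..3]=010110 (head:    ^)
Step 2: in state B at pos 1, read 1 -> (B,1)->write 0,move R,goto B. Now: state=B, head=2, tape[-2..3]=010010 (head:     ^)
Step 3: in state B at pos 2, read 1 -> (B,1)->write 0,move R,goto B. Now: state=B, head=3, tape[-2..4]=0100000 (head:      ^)
Step 4: in state B at pos 3, read 0 -> (B,0)->write 0,move L,goto A. Now: state=A, head=2, tape[-2..4]=0100000 (head:     ^)
Step 5: in state A at pos 2, read 0 -> (A,0)->write 1,move R,goto C. Now: state=C, head=3, tape[-2..4]=0100100 (head:      ^)
Step 6: in state C at pos 3, read 0 -> (C,0)->write 0,move R,goto H. Now: state=H, head=4, tape[-2..5]=01001000 (head:       ^)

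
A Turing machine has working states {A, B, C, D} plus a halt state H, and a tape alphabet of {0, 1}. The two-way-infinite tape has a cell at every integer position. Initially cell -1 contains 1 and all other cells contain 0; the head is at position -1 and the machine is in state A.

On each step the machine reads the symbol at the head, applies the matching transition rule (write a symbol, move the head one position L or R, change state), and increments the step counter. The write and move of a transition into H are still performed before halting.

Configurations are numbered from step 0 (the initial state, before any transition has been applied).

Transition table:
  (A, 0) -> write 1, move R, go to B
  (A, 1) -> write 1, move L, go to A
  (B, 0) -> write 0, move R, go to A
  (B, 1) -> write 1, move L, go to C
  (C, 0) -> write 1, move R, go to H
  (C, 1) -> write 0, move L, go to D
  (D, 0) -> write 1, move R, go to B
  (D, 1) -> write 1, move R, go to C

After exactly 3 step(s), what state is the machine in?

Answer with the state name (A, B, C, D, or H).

Step 1: in state A at pos -1, read 1 -> (A,1)->write 1,move L,goto A. Now: state=A, head=-2, tape[-3..0]=0010 (head:  ^)
Step 2: in state A at pos -2, read 0 -> (A,0)->write 1,move R,goto B. Now: state=B, head=-1, tape[-3..0]=0110 (head:   ^)
Step 3: in state B at pos -1, read 1 -> (B,1)->write 1,move L,goto C. Now: state=C, head=-2, tape[-3..0]=0110 (head:  ^)

Answer: C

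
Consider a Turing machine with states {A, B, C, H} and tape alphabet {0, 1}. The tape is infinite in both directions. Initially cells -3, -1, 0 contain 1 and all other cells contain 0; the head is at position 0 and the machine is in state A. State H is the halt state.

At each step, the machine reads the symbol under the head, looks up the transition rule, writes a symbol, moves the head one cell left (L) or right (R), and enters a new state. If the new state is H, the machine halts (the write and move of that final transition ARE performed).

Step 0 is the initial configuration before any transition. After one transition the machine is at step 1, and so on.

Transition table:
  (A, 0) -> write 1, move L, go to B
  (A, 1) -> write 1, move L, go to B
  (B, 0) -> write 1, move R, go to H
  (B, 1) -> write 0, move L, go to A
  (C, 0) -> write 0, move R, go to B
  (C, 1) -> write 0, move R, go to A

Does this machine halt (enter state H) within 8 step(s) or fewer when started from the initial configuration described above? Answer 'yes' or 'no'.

Answer: yes

Derivation:
Step 1: in state A at pos 0, read 1 -> (A,1)->write 1,move L,goto B. Now: state=B, head=-1, tape[-4..1]=010110 (head:    ^)
Step 2: in state B at pos -1, read 1 -> (B,1)->write 0,move L,goto A. Now: state=A, head=-2, tape[-4..1]=010010 (head:   ^)
Step 3: in state A at pos -2, read 0 -> (A,0)->write 1,move L,goto B. Now: state=B, head=-3, tape[-4..1]=011010 (head:  ^)
Step 4: in state B at pos -3, read 1 -> (B,1)->write 0,move L,goto A. Now: state=A, head=-4, tape[-5..1]=0001010 (head:  ^)
Step 5: in state A at pos -4, read 0 -> (A,0)->write 1,move L,goto B. Now: state=B, head=-5, tape[-6..1]=00101010 (head:  ^)
Step 6: in state B at pos -5, read 0 -> (B,0)->write 1,move R,goto H. Now: state=H, head=-4, tape[-6..1]=01101010 (head:   ^)
State H reached at step 6; 6 <= 8 -> yes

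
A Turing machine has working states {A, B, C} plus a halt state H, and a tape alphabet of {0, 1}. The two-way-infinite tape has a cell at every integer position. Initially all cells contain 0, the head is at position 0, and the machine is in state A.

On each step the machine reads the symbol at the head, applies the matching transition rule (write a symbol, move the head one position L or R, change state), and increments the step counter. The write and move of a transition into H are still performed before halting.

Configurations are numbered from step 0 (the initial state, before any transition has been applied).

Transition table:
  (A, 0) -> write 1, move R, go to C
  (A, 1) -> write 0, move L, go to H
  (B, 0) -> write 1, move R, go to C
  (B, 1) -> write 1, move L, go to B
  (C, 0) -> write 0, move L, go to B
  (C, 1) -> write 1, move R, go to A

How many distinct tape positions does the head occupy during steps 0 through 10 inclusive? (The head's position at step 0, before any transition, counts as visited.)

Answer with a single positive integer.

Answer: 5

Derivation:
Step 1: in state A at pos 0, read 0 -> (A,0)->write 1,move R,goto C. Now: state=C, head=1, tape[-1..2]=0100 (head:   ^)
Step 2: in state C at pos 1, read 0 -> (C,0)->write 0,move L,goto B. Now: state=B, head=0, tape[-1..2]=0100 (head:  ^)
Step 3: in state B at pos 0, read 1 -> (B,1)->write 1,move L,goto B. Now: state=B, head=-1, tape[-2..2]=00100 (head:  ^)
Step 4: in state B at pos -1, read 0 -> (B,0)->write 1,move R,goto C. Now: state=C, head=0, tape[-2..2]=01100 (head:   ^)
Step 5: in state C at pos 0, read 1 -> (C,1)->write 1,move R,goto A. Now: state=A, head=1, tape[-2..2]=01100 (head:    ^)
Step 6: in state A at pos 1, read 0 -> (A,0)->write 1,move R,goto C. Now: state=C, head=2, tape[-2..3]=011100 (head:     ^)
Step 7: in state C at pos 2, read 0 -> (C,0)->write 0,move L,goto B. Now: state=B, head=1, tape[-2..3]=011100 (head:    ^)
Step 8: in state B at pos 1, read 1 -> (B,1)->write 1,move L,goto B. Now: state=B, head=0, tape[-2..3]=011100 (head:   ^)
Step 9: in state B at pos 0, read 1 -> (B,1)->write 1,move L,goto B. Now: state=B, head=-1, tape[-2..3]=011100 (head:  ^)
Step 10: in state B at pos -1, read 1 -> (B,1)->write 1,move L,goto B. Now: state=B, head=-2, tape[-3..3]=0011100 (head:  ^)
Head positions at steps 0..10: starting at 0, distinct positions visited = {-2, -1, 0, 1, 2} -> 5 position(s)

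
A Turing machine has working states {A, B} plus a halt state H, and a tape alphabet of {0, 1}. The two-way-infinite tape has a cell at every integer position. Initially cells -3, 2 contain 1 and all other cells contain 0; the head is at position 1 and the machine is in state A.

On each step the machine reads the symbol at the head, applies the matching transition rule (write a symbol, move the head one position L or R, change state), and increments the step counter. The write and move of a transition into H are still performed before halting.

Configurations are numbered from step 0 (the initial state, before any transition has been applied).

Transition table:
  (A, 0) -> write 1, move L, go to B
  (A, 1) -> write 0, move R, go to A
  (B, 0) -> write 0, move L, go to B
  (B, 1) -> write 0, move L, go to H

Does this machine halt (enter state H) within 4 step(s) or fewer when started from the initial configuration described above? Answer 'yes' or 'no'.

Answer: no

Derivation:
Step 1: in state A at pos 1, read 0 -> (A,0)->write 1,move L,goto B. Now: state=B, head=0, tape[-4..3]=01000110 (head:     ^)
Step 2: in state B at pos 0, read 0 -> (B,0)->write 0,move L,goto B. Now: state=B, head=-1, tape[-4..3]=01000110 (head:    ^)
Step 3: in state B at pos -1, read 0 -> (B,0)->write 0,move L,goto B. Now: state=B, head=-2, tape[-4..3]=01000110 (head:   ^)
Step 4: in state B at pos -2, read 0 -> (B,0)->write 0,move L,goto B. Now: state=B, head=-3, tape[-4..3]=01000110 (head:  ^)
After 4 step(s): state = B (not H) -> not halted within 4 -> no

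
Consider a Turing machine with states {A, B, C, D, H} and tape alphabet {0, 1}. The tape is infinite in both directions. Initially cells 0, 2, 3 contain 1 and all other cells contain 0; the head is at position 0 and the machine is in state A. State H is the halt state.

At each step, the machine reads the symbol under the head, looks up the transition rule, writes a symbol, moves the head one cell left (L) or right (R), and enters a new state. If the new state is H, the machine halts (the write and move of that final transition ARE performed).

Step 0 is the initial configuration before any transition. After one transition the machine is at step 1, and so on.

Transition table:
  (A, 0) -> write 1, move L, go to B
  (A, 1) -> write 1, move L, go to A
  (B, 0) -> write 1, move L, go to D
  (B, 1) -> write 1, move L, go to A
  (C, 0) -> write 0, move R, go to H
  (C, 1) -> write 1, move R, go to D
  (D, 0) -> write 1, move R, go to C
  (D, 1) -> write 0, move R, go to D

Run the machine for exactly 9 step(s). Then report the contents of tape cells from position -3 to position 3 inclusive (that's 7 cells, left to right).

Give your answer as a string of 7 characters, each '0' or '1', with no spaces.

Answer: 1100111

Derivation:
Step 1: in state A at pos 0, read 1 -> (A,1)->write 1,move L,goto A. Now: state=A, head=-1, tape[-2..4]=0010110 (head:  ^)
Step 2: in state A at pos -1, read 0 -> (A,0)->write 1,move L,goto B. Now: state=B, head=-2, tape[-3..4]=00110110 (head:  ^)
Step 3: in state B at pos -2, read 0 -> (B,0)->write 1,move L,goto D. Now: state=D, head=-3, tape[-4..4]=001110110 (head:  ^)
Step 4: in state D at pos -3, read 0 -> (D,0)->write 1,move R,goto C. Now: state=C, head=-2, tape[-4..4]=011110110 (head:   ^)
Step 5: in state C at pos -2, read 1 -> (C,1)->write 1,move R,goto D. Now: state=D, head=-1, tape[-4..4]=011110110 (head:    ^)
Step 6: in state D at pos -1, read 1 -> (D,1)->write 0,move R,goto D. Now: state=D, head=0, tape[-4..4]=011010110 (head:     ^)
Step 7: in state D at pos 0, read 1 -> (D,1)->write 0,move R,goto D. Now: state=D, head=1, tape[-4..4]=011000110 (head:      ^)
Step 8: in state D at pos 1, read 0 -> (D,0)->write 1,move R,goto C. Now: state=C, head=2, tape[-4..4]=011001110 (head:       ^)
Step 9: in state C at pos 2, read 1 -> (C,1)->write 1,move R,goto D. Now: state=D, head=3, tape[-4..4]=011001110 (head:        ^)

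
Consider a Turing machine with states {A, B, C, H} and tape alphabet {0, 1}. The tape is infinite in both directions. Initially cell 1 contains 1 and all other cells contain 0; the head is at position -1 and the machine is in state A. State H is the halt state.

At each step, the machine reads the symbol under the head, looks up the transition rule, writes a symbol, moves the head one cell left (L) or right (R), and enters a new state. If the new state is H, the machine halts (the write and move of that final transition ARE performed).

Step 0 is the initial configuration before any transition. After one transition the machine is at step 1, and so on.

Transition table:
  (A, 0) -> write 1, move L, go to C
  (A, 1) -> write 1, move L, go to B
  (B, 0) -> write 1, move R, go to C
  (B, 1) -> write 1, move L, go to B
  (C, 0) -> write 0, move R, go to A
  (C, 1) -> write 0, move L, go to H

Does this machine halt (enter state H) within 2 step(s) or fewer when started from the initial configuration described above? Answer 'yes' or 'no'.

Answer: no

Derivation:
Step 1: in state A at pos -1, read 0 -> (A,0)->write 1,move L,goto C. Now: state=C, head=-2, tape[-3..2]=001010 (head:  ^)
Step 2: in state C at pos -2, read 0 -> (C,0)->write 0,move R,goto A. Now: state=A, head=-1, tape[-3..2]=001010 (head:   ^)
After 2 step(s): state = A (not H) -> not halted within 2 -> no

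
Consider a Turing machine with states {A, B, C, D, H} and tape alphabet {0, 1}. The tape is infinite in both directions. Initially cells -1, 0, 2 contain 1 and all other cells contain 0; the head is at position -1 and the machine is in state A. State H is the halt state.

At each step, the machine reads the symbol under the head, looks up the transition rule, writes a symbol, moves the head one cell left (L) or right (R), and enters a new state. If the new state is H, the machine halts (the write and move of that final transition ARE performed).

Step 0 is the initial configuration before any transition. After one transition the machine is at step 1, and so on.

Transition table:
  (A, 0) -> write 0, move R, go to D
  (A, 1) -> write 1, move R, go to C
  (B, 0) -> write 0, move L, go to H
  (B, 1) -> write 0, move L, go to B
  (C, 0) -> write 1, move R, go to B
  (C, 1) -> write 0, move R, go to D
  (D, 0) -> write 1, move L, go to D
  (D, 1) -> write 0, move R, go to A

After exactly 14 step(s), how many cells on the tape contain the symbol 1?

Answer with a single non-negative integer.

Answer: 4

Derivation:
Step 1: in state A at pos -1, read 1 -> (A,1)->write 1,move R,goto C. Now: state=C, head=0, tape[-2..3]=011010 (head:   ^)
Step 2: in state C at pos 0, read 1 -> (C,1)->write 0,move R,goto D. Now: state=D, head=1, tape[-2..3]=010010 (head:    ^)
Step 3: in state D at pos 1, read 0 -> (D,0)->write 1,move L,goto D. Now: state=D, head=0, tape[-2..3]=010110 (head:   ^)
Step 4: in state D at pos 0, read 0 -> (D,0)->write 1,move L,goto D. Now: state=D, head=-1, tape[-2..3]=011110 (head:  ^)
Step 5: in state D at pos -1, read 1 -> (D,1)->write 0,move R,goto A. Now: state=A, head=0, tape[-2..3]=001110 (head:   ^)
Step 6: in state A at pos 0, read 1 -> (A,1)->write 1,move R,goto C. Now: state=C, head=1, tape[-2..3]=001110 (head:    ^)
Step 7: in state C at pos 1, read 1 -> (C,1)->write 0,move R,goto D. Now: state=D, head=2, tape[-2..3]=001010 (head:     ^)
Step 8: in state D at pos 2, read 1 -> (D,1)->write 0,move R,goto A. Now: state=A, head=3, tape[-2..4]=0010000 (head:      ^)
Step 9: in state A at pos 3, read 0 -> (A,0)->write 0,move R,goto D. Now: state=D, head=4, tape[-2..5]=00100000 (head:       ^)
Step 10: in state D at pos 4, read 0 -> (D,0)->write 1,move L,goto D. Now: state=D, head=3, tape[-2..5]=00100010 (head:      ^)
Step 11: in state D at pos 3, read 0 -> (D,0)->write 1,move L,goto D. Now: state=D, head=2, tape[-2..5]=00100110 (head:     ^)
Step 12: in state D at pos 2, read 0 -> (D,0)->write 1,move L,goto D. Now: state=D, head=1, tape[-2..5]=00101110 (head:    ^)
Step 13: in state D at pos 1, read 0 -> (D,0)->write 1,move L,goto D. Now: state=D, head=0, tape[-2..5]=00111110 (head:   ^)
Step 14: in state D at pos 0, read 1 -> (D,1)->write 0,move R,goto A. Now: state=A, head=1, tape[-2..5]=00011110 (head:    ^)
Cells containing 1 after step 14: {1, 2, 3, 4} -> 4 cell(s)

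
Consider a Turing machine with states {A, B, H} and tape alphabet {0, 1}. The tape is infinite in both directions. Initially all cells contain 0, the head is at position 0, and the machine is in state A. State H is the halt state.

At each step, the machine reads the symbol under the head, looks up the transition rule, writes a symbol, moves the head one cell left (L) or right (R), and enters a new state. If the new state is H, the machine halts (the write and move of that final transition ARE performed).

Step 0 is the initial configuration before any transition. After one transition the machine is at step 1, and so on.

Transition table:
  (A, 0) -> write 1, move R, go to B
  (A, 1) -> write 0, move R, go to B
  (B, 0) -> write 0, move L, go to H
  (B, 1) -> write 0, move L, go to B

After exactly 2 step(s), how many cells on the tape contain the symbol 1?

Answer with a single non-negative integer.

Answer: 1

Derivation:
Step 1: in state A at pos 0, read 0 -> (A,0)->write 1,move R,goto B. Now: state=B, head=1, tape[-1..2]=0100 (head:   ^)
Step 2: in state B at pos 1, read 0 -> (B,0)->write 0,move L,goto H. Now: state=H, head=0, tape[-1..2]=0100 (head:  ^)
Cells containing 1 after step 2: {0} -> 1 cell(s)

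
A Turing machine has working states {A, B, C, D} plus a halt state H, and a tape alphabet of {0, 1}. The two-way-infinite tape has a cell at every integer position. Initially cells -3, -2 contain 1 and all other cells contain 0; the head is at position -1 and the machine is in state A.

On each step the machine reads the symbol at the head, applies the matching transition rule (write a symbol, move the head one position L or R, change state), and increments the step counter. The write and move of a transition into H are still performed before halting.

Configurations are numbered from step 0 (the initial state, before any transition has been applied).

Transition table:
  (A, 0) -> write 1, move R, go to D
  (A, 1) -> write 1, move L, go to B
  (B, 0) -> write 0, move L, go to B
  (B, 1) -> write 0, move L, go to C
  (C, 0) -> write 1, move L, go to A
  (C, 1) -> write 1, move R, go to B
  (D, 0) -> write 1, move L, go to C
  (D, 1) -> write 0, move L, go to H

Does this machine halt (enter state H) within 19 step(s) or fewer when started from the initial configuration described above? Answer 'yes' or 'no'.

Answer: yes

Derivation:
Step 1: in state A at pos -1, read 0 -> (A,0)->write 1,move R,goto D. Now: state=D, head=0, tape[-4..1]=011100 (head:     ^)
Step 2: in state D at pos 0, read 0 -> (D,0)->write 1,move L,goto C. Now: state=C, head=-1, tape[-4..1]=011110 (head:    ^)
Step 3: in state C at pos -1, read 1 -> (C,1)->write 1,move R,goto B. Now: state=B, head=0, tape[-4..1]=011110 (head:     ^)
Step 4: in state B at pos 0, read 1 -> (B,1)->write 0,move L,goto C. Now: state=C, head=-1, tape[-4..1]=011100 (head:    ^)
Step 5: in state C at pos -1, read 1 -> (C,1)->write 1,move R,goto B. Now: state=B, head=0, tape[-4..1]=011100 (head:     ^)
Step 6: in state B at pos 0, read 0 -> (B,0)->write 0,move L,goto B. Now: state=B, head=-1, tape[-4..1]=011100 (head:    ^)
Step 7: in state B at pos -1, read 1 -> (B,1)->write 0,move L,goto C. Now: state=C, head=-2, tape[-4..1]=011000 (head:   ^)
Step 8: in state C at pos -2, read 1 -> (C,1)->write 1,move R,goto B. Now: state=B, head=-1, tape[-4..1]=011000 (head:    ^)
Step 9: in state B at pos -1, read 0 -> (B,0)->write 0,move L,goto B. Now: state=B, head=-2, tape[-4..1]=011000 (head:   ^)
Step 10: in state B at pos -2, read 1 -> (B,1)->write 0,move L,goto C. Now: state=C, head=-3, tape[-4..1]=010000 (head:  ^)
Step 11: in state C at pos -3, read 1 -> (C,1)->write 1,move R,goto B. Now: state=B, head=-2, tape[-4..1]=010000 (head:   ^)
Step 12: in state B at pos -2, read 0 -> (B,0)->write 0,move L,goto B. Now: state=B, head=-3, tape[-4..1]=010000 (head:  ^)
Step 13: in state B at pos -3, read 1 -> (B,1)->write 0,move L,goto C. Now: state=C, head=-4, tape[-5..1]=0000000 (head:  ^)
Step 14: in state C at pos -4, read 0 -> (C,0)->write 1,move L,goto A. Now: state=A, head=-5, tape[-6..1]=00100000 (head:  ^)
Step 15: in state A at pos -5, read 0 -> (A,0)->write 1,move R,goto D. Now: state=D, head=-4, tape[-6..1]=01100000 (head:   ^)
Step 16: in state D at pos -4, read 1 -> (D,1)->write 0,move L,goto H. Now: state=H, head=-5, tape[-6..1]=01000000 (head:  ^)
State H reached at step 16; 16 <= 19 -> yes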